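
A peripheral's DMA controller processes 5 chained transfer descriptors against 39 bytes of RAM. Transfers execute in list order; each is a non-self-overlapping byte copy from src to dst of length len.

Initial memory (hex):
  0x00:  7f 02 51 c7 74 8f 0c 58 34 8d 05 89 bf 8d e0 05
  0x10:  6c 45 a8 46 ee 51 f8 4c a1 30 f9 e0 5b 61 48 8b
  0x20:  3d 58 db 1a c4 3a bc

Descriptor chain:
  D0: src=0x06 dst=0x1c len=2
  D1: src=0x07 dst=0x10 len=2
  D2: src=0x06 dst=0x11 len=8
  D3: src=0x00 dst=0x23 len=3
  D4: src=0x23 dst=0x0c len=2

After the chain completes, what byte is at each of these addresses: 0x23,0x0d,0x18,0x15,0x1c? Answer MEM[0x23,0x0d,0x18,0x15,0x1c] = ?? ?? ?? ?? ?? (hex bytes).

[0] 0x06->0x1c len=2 : 0c 58
[1] 0x07->0x10 len=2 : 58 34
[2] 0x06->0x11 len=8 : 0c 58 34 8d 05 89 bf 8d
[3] 0x00->0x23 len=3 : 7f 02 51
[4] 0x23->0x0c len=2 : 7f 02
query mem[0x23]=0x7f, mem[0x0d]=0x02, mem[0x18]=0x8d, mem[0x15]=0x05, mem[0x1c]=0x0c

MEM[0x23,0x0d,0x18,0x15,0x1c] = 7f 02 8d 05 0c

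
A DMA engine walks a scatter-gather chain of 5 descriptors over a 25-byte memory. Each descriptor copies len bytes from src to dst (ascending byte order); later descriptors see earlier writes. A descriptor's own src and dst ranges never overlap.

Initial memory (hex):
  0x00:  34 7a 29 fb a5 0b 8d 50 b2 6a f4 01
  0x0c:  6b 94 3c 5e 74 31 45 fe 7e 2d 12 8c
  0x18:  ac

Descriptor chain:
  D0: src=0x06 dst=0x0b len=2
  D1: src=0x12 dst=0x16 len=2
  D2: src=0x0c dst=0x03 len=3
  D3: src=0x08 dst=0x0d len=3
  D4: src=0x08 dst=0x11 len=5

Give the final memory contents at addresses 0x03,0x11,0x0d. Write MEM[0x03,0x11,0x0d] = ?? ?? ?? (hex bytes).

D0: mem[0x0b..0x0c] <- [8d 50]
D1: mem[0x16..0x17] <- [45 fe]
D2: mem[0x03..0x05] <- [50 94 3c]
D3: mem[0x0d..0x0f] <- [b2 6a f4]
D4: mem[0x11..0x15] <- [b2 6a f4 8d 50]
query mem[0x03]=0x50, mem[0x11]=0xb2, mem[0x0d]=0xb2

MEM[0x03,0x11,0x0d] = 50 b2 b2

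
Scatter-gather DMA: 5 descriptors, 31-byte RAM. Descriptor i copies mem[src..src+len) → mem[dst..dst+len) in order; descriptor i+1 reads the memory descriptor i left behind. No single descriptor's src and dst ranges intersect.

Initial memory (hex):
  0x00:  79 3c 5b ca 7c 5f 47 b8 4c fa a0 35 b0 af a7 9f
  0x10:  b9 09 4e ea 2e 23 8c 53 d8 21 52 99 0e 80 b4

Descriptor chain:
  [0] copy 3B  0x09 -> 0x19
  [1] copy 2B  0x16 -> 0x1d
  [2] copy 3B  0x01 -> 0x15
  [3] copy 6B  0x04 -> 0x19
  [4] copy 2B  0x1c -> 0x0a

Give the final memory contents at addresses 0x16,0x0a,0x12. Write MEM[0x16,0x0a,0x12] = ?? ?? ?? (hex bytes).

#0 dst[0x19+3] := {0xfa,0xa0,0x35}
#1 dst[0x1d+2] := {0x8c,0x53}
#2 dst[0x15+3] := {0x3c,0x5b,0xca}
#3 dst[0x19+6] := {0x7c,0x5f,0x47,0xb8,0x4c,0xfa}
#4 dst[0x0a+2] := {0xb8,0x4c}
query mem[0x16]=0x5b, mem[0x0a]=0xb8, mem[0x12]=0x4e

MEM[0x16,0x0a,0x12] = 5b b8 4e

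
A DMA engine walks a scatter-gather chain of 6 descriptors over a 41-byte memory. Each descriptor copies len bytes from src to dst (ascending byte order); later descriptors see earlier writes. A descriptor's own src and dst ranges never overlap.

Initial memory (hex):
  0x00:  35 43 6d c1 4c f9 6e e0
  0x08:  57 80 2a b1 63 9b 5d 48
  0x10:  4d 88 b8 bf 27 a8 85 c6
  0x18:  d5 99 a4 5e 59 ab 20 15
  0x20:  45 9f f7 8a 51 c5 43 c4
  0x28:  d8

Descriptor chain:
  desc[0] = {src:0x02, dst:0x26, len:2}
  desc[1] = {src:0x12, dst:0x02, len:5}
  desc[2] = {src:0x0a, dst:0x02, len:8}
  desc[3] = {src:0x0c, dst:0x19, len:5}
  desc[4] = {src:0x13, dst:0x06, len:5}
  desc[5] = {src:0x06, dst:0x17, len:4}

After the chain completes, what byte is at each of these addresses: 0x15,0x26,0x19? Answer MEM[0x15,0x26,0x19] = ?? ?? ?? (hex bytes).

D0: mem[0x26..0x27] <- [6d c1]
D1: mem[0x02..0x06] <- [b8 bf 27 a8 85]
D2: mem[0x02..0x09] <- [2a b1 63 9b 5d 48 4d 88]
D3: mem[0x19..0x1d] <- [63 9b 5d 48 4d]
D4: mem[0x06..0x0a] <- [bf 27 a8 85 c6]
D5: mem[0x17..0x1a] <- [bf 27 a8 85]
query mem[0x15]=0xa8, mem[0x26]=0x6d, mem[0x19]=0xa8

MEM[0x15,0x26,0x19] = a8 6d a8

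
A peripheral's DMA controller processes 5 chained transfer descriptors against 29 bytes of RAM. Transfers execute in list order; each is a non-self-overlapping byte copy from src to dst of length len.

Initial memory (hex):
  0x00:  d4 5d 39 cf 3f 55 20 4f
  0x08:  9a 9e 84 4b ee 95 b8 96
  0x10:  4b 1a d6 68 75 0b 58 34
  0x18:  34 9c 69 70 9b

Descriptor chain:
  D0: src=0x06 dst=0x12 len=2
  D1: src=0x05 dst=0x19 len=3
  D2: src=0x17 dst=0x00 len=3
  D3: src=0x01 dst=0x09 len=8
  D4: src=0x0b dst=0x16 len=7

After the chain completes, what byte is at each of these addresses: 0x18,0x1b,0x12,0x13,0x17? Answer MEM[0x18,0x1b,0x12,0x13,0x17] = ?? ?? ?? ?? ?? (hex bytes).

MEM[0x18,0x1b,0x12,0x13,0x17] = 55 9a 20 4f 3f

[0] 0x06->0x12 len=2 : 20 4f
[1] 0x05->0x19 len=3 : 55 20 4f
[2] 0x17->0x00 len=3 : 34 34 55
[3] 0x01->0x09 len=8 : 34 55 cf 3f 55 20 4f 9a
[4] 0x0b->0x16 len=7 : cf 3f 55 20 4f 9a 1a
query mem[0x18]=0x55, mem[0x1b]=0x9a, mem[0x12]=0x20, mem[0x13]=0x4f, mem[0x17]=0x3f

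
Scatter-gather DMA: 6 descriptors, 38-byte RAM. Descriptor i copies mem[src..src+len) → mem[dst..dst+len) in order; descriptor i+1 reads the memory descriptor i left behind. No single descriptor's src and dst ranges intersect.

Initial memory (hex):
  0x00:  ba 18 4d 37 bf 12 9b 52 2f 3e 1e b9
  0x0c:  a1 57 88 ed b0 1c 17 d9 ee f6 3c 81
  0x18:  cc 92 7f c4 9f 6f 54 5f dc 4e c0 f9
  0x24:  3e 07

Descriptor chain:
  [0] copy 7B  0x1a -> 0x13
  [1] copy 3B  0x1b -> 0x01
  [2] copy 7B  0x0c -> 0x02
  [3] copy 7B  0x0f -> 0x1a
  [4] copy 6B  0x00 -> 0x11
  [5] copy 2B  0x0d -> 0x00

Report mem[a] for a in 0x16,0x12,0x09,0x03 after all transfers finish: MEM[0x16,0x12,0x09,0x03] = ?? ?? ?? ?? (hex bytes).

MEM[0x16,0x12,0x09,0x03] = ed c4 3e 57

#0 dst[0x13+7] := {0x7f,0xc4,0x9f,0x6f,0x54,0x5f,0xdc}
#1 dst[0x01+3] := {0xc4,0x9f,0x6f}
#2 dst[0x02+7] := {0xa1,0x57,0x88,0xed,0xb0,0x1c,0x17}
#3 dst[0x1a+7] := {0xed,0xb0,0x1c,0x17,0x7f,0xc4,0x9f}
#4 dst[0x11+6] := {0xba,0xc4,0xa1,0x57,0x88,0xed}
#5 dst[0x00+2] := {0x57,0x88}
query mem[0x16]=0xed, mem[0x12]=0xc4, mem[0x09]=0x3e, mem[0x03]=0x57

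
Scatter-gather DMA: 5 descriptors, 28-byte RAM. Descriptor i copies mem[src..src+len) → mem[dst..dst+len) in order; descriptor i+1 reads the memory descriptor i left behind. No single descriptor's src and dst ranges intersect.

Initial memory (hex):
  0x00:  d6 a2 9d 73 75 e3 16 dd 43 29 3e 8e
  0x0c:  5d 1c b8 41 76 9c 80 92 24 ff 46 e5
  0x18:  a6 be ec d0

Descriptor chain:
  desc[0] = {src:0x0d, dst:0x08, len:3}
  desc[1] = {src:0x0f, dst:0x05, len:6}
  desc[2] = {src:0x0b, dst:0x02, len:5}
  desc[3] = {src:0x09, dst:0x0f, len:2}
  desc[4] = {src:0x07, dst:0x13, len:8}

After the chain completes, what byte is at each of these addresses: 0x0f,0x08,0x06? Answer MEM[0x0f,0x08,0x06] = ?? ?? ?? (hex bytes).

MEM[0x0f,0x08,0x06] = 92 80 41

#0 dst[0x08+3] := {0x1c,0xb8,0x41}
#1 dst[0x05+6] := {0x41,0x76,0x9c,0x80,0x92,0x24}
#2 dst[0x02+5] := {0x8e,0x5d,0x1c,0xb8,0x41}
#3 dst[0x0f+2] := {0x92,0x24}
#4 dst[0x13+8] := {0x9c,0x80,0x92,0x24,0x8e,0x5d,0x1c,0xb8}
query mem[0x0f]=0x92, mem[0x08]=0x80, mem[0x06]=0x41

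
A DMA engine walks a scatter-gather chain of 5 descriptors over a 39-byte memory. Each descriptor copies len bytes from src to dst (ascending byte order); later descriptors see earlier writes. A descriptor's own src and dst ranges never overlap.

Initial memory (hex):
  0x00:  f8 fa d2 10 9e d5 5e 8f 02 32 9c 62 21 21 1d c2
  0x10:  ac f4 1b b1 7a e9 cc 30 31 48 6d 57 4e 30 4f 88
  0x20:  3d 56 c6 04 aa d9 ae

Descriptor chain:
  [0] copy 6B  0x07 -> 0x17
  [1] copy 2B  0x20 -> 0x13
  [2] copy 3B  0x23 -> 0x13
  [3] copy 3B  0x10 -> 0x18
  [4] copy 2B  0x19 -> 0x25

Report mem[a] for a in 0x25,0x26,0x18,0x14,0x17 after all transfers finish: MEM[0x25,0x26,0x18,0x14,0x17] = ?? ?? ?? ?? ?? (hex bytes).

#0 dst[0x17+6] := {0x8f,0x02,0x32,0x9c,0x62,0x21}
#1 dst[0x13+2] := {0x3d,0x56}
#2 dst[0x13+3] := {0x04,0xaa,0xd9}
#3 dst[0x18+3] := {0xac,0xf4,0x1b}
#4 dst[0x25+2] := {0xf4,0x1b}
query mem[0x25]=0xf4, mem[0x26]=0x1b, mem[0x18]=0xac, mem[0x14]=0xaa, mem[0x17]=0x8f

MEM[0x25,0x26,0x18,0x14,0x17] = f4 1b ac aa 8f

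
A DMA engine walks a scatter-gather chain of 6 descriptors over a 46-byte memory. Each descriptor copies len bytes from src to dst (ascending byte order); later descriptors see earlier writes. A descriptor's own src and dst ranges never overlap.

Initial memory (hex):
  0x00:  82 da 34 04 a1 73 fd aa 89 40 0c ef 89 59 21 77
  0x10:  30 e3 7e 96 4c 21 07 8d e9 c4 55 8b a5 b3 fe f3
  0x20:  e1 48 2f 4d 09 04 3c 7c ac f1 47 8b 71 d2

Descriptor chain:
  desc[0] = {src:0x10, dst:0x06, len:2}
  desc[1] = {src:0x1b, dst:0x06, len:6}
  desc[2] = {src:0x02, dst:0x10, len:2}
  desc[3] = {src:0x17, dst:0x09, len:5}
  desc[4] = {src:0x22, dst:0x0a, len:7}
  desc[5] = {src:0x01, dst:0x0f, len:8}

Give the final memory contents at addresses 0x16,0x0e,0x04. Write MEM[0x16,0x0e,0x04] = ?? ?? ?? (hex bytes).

[0] 0x10->0x06 len=2 : 30 e3
[1] 0x1b->0x06 len=6 : 8b a5 b3 fe f3 e1
[2] 0x02->0x10 len=2 : 34 04
[3] 0x17->0x09 len=5 : 8d e9 c4 55 8b
[4] 0x22->0x0a len=7 : 2f 4d 09 04 3c 7c ac
[5] 0x01->0x0f len=8 : da 34 04 a1 73 8b a5 b3
query mem[0x16]=0xb3, mem[0x0e]=0x3c, mem[0x04]=0xa1

MEM[0x16,0x0e,0x04] = b3 3c a1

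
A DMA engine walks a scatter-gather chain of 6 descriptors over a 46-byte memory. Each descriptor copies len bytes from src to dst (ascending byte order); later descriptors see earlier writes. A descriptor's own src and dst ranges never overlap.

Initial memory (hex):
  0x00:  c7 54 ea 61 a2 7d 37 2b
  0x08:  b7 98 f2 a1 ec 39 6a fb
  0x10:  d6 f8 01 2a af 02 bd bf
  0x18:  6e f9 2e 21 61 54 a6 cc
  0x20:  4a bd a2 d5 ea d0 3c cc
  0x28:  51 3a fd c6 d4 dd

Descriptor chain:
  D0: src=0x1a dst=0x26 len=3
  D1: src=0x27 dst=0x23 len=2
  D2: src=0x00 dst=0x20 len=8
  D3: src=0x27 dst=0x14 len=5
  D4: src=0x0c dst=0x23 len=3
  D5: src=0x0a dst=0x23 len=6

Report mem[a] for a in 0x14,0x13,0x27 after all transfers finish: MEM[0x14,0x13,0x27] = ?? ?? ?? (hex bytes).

  after D0: wrote 3B at 0x26 = 2e2161
  after D1: wrote 2B at 0x23 = 2161
  after D2: wrote 8B at 0x20 = c754ea61a27d372b
  after D3: wrote 5B at 0x14 = 2b613afdc6
  after D4: wrote 3B at 0x23 = ec396a
  after D5: wrote 6B at 0x23 = f2a1ec396afb
query mem[0x14]=0x2b, mem[0x13]=0x2a, mem[0x27]=0x6a

MEM[0x14,0x13,0x27] = 2b 2a 6a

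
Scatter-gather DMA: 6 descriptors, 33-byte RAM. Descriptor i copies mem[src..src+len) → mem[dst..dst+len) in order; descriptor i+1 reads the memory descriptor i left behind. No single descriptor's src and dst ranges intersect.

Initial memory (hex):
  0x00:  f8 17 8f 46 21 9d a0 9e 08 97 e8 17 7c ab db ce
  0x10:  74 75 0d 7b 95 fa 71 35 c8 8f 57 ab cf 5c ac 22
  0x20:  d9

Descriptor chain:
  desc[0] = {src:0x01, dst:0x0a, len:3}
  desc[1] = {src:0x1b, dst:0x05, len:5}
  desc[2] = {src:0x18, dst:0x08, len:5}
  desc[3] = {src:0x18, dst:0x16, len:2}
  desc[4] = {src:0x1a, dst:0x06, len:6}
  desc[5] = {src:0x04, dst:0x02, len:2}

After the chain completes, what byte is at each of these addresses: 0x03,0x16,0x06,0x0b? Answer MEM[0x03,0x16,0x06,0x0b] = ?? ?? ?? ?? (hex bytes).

MEM[0x03,0x16,0x06,0x0b] = ab c8 57 22

#0 dst[0x0a+3] := {0x17,0x8f,0x46}
#1 dst[0x05+5] := {0xab,0xcf,0x5c,0xac,0x22}
#2 dst[0x08+5] := {0xc8,0x8f,0x57,0xab,0xcf}
#3 dst[0x16+2] := {0xc8,0x8f}
#4 dst[0x06+6] := {0x57,0xab,0xcf,0x5c,0xac,0x22}
#5 dst[0x02+2] := {0x21,0xab}
query mem[0x03]=0xab, mem[0x16]=0xc8, mem[0x06]=0x57, mem[0x0b]=0x22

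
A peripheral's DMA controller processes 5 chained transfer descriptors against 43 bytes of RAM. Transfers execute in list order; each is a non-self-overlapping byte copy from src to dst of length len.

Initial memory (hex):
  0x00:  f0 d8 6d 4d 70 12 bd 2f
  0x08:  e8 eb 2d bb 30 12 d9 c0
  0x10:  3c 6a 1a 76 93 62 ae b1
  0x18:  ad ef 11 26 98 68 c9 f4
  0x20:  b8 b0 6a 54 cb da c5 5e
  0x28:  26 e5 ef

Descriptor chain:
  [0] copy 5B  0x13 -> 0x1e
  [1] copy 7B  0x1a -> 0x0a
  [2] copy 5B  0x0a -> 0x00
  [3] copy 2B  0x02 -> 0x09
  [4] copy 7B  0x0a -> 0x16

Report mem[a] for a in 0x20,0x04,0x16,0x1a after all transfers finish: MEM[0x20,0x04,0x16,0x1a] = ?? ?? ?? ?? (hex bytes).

MEM[0x20,0x04,0x16,0x1a] = 62 76 68 76

D0: mem[0x1e..0x22] <- [76 93 62 ae b1]
D1: mem[0x0a..0x10] <- [11 26 98 68 76 93 62]
D2: mem[0x00..0x04] <- [11 26 98 68 76]
D3: mem[0x09..0x0a] <- [98 68]
D4: mem[0x16..0x1c] <- [68 26 98 68 76 93 62]
query mem[0x20]=0x62, mem[0x04]=0x76, mem[0x16]=0x68, mem[0x1a]=0x76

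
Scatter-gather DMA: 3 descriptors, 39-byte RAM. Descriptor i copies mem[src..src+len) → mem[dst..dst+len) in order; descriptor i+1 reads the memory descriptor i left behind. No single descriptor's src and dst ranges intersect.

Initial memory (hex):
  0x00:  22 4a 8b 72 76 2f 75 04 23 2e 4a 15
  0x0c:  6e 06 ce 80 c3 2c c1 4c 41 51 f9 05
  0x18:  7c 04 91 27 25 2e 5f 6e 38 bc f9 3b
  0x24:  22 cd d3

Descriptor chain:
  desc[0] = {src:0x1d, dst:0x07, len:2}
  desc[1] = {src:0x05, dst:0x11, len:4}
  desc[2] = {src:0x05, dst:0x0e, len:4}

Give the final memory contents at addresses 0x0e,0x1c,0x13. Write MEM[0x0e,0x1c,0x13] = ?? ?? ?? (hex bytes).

[0] 0x1d->0x07 len=2 : 2e 5f
[1] 0x05->0x11 len=4 : 2f 75 2e 5f
[2] 0x05->0x0e len=4 : 2f 75 2e 5f
query mem[0x0e]=0x2f, mem[0x1c]=0x25, mem[0x13]=0x2e

MEM[0x0e,0x1c,0x13] = 2f 25 2e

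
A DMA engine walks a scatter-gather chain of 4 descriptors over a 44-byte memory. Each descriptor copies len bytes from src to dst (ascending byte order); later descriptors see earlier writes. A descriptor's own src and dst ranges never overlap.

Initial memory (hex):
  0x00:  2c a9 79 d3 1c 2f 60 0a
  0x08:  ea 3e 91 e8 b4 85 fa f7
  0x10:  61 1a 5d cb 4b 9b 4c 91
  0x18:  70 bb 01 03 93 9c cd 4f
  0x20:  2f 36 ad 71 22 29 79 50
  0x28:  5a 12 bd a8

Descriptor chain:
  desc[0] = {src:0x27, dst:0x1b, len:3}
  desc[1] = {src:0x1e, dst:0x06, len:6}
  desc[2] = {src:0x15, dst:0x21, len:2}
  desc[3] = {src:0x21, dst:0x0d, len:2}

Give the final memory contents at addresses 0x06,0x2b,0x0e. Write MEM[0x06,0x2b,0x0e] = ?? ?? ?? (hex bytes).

#0 dst[0x1b+3] := {0x50,0x5a,0x12}
#1 dst[0x06+6] := {0xcd,0x4f,0x2f,0x36,0xad,0x71}
#2 dst[0x21+2] := {0x9b,0x4c}
#3 dst[0x0d+2] := {0x9b,0x4c}
query mem[0x06]=0xcd, mem[0x2b]=0xa8, mem[0x0e]=0x4c

MEM[0x06,0x2b,0x0e] = cd a8 4c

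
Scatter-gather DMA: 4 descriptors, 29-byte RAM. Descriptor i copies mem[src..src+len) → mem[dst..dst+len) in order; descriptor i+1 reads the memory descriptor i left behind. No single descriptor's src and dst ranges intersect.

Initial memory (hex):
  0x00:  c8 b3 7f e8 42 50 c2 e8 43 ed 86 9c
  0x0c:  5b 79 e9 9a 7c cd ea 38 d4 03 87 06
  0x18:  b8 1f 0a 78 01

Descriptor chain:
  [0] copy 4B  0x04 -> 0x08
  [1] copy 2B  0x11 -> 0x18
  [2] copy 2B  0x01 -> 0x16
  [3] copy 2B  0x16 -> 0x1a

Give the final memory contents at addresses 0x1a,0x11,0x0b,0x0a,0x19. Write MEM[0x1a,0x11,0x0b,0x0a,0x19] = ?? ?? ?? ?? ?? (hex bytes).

MEM[0x1a,0x11,0x0b,0x0a,0x19] = b3 cd e8 c2 ea

#0 dst[0x08+4] := {0x42,0x50,0xc2,0xe8}
#1 dst[0x18+2] := {0xcd,0xea}
#2 dst[0x16+2] := {0xb3,0x7f}
#3 dst[0x1a+2] := {0xb3,0x7f}
query mem[0x1a]=0xb3, mem[0x11]=0xcd, mem[0x0b]=0xe8, mem[0x0a]=0xc2, mem[0x19]=0xea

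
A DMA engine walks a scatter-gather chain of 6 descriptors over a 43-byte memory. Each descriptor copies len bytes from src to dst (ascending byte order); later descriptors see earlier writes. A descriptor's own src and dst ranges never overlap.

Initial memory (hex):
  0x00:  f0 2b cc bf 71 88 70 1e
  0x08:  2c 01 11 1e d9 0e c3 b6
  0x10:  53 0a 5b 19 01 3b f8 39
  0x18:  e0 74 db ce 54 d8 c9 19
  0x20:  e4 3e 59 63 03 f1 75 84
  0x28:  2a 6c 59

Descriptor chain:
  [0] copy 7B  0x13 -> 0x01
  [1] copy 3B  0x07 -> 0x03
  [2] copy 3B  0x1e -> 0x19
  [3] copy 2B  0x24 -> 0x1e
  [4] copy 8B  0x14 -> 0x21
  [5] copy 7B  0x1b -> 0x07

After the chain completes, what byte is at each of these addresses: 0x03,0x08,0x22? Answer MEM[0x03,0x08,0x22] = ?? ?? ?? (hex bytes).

D0: mem[0x01..0x07] <- [19 01 3b f8 39 e0 74]
D1: mem[0x03..0x05] <- [74 2c 01]
D2: mem[0x19..0x1b] <- [c9 19 e4]
D3: mem[0x1e..0x1f] <- [03 f1]
D4: mem[0x21..0x28] <- [01 3b f8 39 e0 c9 19 e4]
D5: mem[0x07..0x0d] <- [e4 54 d8 03 f1 e4 01]
query mem[0x03]=0x74, mem[0x08]=0x54, mem[0x22]=0x3b

MEM[0x03,0x08,0x22] = 74 54 3b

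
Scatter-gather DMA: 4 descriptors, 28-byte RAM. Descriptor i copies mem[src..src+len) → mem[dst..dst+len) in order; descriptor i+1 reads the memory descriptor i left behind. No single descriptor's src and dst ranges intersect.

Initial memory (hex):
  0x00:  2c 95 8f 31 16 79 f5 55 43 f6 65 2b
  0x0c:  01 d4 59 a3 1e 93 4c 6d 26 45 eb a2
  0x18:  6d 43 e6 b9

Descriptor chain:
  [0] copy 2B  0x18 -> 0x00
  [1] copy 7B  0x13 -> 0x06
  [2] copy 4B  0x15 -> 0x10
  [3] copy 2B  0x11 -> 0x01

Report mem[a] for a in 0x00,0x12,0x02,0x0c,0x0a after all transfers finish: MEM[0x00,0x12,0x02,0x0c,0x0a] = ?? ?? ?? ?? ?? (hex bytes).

[0] 0x18->0x00 len=2 : 6d 43
[1] 0x13->0x06 len=7 : 6d 26 45 eb a2 6d 43
[2] 0x15->0x10 len=4 : 45 eb a2 6d
[3] 0x11->0x01 len=2 : eb a2
query mem[0x00]=0x6d, mem[0x12]=0xa2, mem[0x02]=0xa2, mem[0x0c]=0x43, mem[0x0a]=0xa2

MEM[0x00,0x12,0x02,0x0c,0x0a] = 6d a2 a2 43 a2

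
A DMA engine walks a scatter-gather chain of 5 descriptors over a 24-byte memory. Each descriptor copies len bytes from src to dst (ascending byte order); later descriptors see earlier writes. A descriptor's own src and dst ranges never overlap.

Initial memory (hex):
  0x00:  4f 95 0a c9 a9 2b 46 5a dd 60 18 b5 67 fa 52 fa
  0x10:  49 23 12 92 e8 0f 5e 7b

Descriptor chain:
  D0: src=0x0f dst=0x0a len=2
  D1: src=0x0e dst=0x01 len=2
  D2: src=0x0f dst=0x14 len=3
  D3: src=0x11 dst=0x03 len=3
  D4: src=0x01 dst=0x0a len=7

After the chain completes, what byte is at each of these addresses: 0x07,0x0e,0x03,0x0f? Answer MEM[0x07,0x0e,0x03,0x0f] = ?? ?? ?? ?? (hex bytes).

MEM[0x07,0x0e,0x03,0x0f] = 5a 92 23 46

[0] 0x0f->0x0a len=2 : fa 49
[1] 0x0e->0x01 len=2 : 52 fa
[2] 0x0f->0x14 len=3 : fa 49 23
[3] 0x11->0x03 len=3 : 23 12 92
[4] 0x01->0x0a len=7 : 52 fa 23 12 92 46 5a
query mem[0x07]=0x5a, mem[0x0e]=0x92, mem[0x03]=0x23, mem[0x0f]=0x46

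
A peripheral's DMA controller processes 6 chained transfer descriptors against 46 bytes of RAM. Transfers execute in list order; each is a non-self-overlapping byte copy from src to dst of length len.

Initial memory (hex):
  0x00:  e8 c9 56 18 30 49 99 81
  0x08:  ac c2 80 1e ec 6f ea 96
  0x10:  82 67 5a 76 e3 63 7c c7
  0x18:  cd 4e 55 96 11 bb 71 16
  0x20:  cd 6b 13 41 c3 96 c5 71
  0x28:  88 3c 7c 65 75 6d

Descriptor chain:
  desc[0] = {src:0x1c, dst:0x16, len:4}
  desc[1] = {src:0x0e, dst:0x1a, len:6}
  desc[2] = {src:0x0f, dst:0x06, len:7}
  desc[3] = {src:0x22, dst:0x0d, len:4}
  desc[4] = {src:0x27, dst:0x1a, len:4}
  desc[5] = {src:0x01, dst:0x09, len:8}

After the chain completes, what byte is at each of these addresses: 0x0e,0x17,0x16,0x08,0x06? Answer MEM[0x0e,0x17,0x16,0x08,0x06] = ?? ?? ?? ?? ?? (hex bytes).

MEM[0x0e,0x17,0x16,0x08,0x06] = 96 bb 11 67 96

D0: mem[0x16..0x19] <- [11 bb 71 16]
D1: mem[0x1a..0x1f] <- [ea 96 82 67 5a 76]
D2: mem[0x06..0x0c] <- [96 82 67 5a 76 e3 63]
D3: mem[0x0d..0x10] <- [13 41 c3 96]
D4: mem[0x1a..0x1d] <- [71 88 3c 7c]
D5: mem[0x09..0x10] <- [c9 56 18 30 49 96 82 67]
query mem[0x0e]=0x96, mem[0x17]=0xbb, mem[0x16]=0x11, mem[0x08]=0x67, mem[0x06]=0x96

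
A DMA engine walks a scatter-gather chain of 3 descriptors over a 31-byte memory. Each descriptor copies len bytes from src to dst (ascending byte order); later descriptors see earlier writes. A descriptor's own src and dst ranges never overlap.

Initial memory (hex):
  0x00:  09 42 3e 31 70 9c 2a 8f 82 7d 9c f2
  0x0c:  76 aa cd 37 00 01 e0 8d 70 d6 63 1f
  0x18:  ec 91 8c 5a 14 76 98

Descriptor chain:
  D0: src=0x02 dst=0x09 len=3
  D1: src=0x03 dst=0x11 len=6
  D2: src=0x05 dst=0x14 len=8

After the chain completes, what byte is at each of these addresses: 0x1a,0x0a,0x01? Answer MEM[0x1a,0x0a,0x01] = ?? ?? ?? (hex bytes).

MEM[0x1a,0x0a,0x01] = 70 31 42

#0 dst[0x09+3] := {0x3e,0x31,0x70}
#1 dst[0x11+6] := {0x31,0x70,0x9c,0x2a,0x8f,0x82}
#2 dst[0x14+8] := {0x9c,0x2a,0x8f,0x82,0x3e,0x31,0x70,0x76}
query mem[0x1a]=0x70, mem[0x0a]=0x31, mem[0x01]=0x42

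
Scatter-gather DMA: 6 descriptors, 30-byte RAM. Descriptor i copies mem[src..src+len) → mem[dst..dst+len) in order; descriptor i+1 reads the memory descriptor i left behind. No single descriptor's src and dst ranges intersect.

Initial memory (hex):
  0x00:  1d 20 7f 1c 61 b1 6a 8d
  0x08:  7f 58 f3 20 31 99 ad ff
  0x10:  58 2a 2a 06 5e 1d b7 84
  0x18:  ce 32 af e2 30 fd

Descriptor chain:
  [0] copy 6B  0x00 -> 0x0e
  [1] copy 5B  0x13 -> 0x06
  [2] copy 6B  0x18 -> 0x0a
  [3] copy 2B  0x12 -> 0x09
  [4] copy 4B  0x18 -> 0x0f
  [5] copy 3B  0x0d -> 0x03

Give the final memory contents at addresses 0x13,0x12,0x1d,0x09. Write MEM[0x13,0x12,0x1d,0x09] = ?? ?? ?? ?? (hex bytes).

#0 dst[0x0e+6] := {0x1d,0x20,0x7f,0x1c,0x61,0xb1}
#1 dst[0x06+5] := {0xb1,0x5e,0x1d,0xb7,0x84}
#2 dst[0x0a+6] := {0xce,0x32,0xaf,0xe2,0x30,0xfd}
#3 dst[0x09+2] := {0x61,0xb1}
#4 dst[0x0f+4] := {0xce,0x32,0xaf,0xe2}
#5 dst[0x03+3] := {0xe2,0x30,0xce}
query mem[0x13]=0xb1, mem[0x12]=0xe2, mem[0x1d]=0xfd, mem[0x09]=0x61

MEM[0x13,0x12,0x1d,0x09] = b1 e2 fd 61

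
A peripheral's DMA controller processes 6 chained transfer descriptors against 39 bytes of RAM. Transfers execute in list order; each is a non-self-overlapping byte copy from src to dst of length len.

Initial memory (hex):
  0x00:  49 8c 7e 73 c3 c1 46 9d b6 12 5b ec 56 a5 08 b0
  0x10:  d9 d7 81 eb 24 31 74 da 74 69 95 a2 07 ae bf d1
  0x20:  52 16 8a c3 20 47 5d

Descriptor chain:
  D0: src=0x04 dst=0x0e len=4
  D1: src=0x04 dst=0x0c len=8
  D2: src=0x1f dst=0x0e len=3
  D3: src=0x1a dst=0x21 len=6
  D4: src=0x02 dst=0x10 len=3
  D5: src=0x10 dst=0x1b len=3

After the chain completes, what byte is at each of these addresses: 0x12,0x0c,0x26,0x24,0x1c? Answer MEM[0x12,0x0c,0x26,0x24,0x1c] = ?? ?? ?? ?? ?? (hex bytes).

MEM[0x12,0x0c,0x26,0x24,0x1c] = c3 c3 d1 ae 73

#0 dst[0x0e+4] := {0xc3,0xc1,0x46,0x9d}
#1 dst[0x0c+8] := {0xc3,0xc1,0x46,0x9d,0xb6,0x12,0x5b,0xec}
#2 dst[0x0e+3] := {0xd1,0x52,0x16}
#3 dst[0x21+6] := {0x95,0xa2,0x07,0xae,0xbf,0xd1}
#4 dst[0x10+3] := {0x7e,0x73,0xc3}
#5 dst[0x1b+3] := {0x7e,0x73,0xc3}
query mem[0x12]=0xc3, mem[0x0c]=0xc3, mem[0x26]=0xd1, mem[0x24]=0xae, mem[0x1c]=0x73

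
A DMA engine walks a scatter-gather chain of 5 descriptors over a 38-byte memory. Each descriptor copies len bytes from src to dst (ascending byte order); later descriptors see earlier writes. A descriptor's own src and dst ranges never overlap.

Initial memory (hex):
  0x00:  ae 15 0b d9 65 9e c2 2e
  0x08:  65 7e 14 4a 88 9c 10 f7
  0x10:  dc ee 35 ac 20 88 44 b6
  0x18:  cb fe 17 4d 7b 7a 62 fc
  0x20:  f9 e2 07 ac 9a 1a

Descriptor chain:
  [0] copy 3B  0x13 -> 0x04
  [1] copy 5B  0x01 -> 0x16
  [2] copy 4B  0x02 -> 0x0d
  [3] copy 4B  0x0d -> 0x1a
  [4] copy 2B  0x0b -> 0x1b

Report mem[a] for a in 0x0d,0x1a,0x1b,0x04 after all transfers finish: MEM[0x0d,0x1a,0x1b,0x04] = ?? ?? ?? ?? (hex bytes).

[0] 0x13->0x04 len=3 : ac 20 88
[1] 0x01->0x16 len=5 : 15 0b d9 ac 20
[2] 0x02->0x0d len=4 : 0b d9 ac 20
[3] 0x0d->0x1a len=4 : 0b d9 ac 20
[4] 0x0b->0x1b len=2 : 4a 88
query mem[0x0d]=0x0b, mem[0x1a]=0x0b, mem[0x1b]=0x4a, mem[0x04]=0xac

MEM[0x0d,0x1a,0x1b,0x04] = 0b 0b 4a ac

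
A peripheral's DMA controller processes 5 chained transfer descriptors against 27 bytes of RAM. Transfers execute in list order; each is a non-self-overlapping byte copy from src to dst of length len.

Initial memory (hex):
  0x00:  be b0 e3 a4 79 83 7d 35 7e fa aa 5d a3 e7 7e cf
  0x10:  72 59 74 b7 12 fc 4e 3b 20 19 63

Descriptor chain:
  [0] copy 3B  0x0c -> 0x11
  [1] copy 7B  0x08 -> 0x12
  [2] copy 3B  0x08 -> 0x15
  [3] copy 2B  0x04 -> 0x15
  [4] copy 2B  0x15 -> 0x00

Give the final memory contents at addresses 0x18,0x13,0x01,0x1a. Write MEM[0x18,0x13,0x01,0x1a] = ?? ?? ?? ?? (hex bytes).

[0] 0x0c->0x11 len=3 : a3 e7 7e
[1] 0x08->0x12 len=7 : 7e fa aa 5d a3 e7 7e
[2] 0x08->0x15 len=3 : 7e fa aa
[3] 0x04->0x15 len=2 : 79 83
[4] 0x15->0x00 len=2 : 79 83
query mem[0x18]=0x7e, mem[0x13]=0xfa, mem[0x01]=0x83, mem[0x1a]=0x63

MEM[0x18,0x13,0x01,0x1a] = 7e fa 83 63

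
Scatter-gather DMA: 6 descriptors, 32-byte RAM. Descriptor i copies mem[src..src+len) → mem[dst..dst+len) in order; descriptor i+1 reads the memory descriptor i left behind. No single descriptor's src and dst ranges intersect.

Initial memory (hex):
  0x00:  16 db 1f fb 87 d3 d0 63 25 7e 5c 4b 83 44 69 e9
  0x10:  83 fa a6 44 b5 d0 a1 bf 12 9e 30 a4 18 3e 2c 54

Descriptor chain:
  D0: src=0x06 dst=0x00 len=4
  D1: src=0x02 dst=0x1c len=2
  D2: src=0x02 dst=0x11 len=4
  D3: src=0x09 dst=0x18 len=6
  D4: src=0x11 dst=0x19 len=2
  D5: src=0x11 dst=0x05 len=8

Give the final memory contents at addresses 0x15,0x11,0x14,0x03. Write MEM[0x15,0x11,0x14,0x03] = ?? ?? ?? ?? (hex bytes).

MEM[0x15,0x11,0x14,0x03] = d0 25 d3 7e

D0: mem[0x00..0x03] <- [d0 63 25 7e]
D1: mem[0x1c..0x1d] <- [25 7e]
D2: mem[0x11..0x14] <- [25 7e 87 d3]
D3: mem[0x18..0x1d] <- [7e 5c 4b 83 44 69]
D4: mem[0x19..0x1a] <- [25 7e]
D5: mem[0x05..0x0c] <- [25 7e 87 d3 d0 a1 bf 7e]
query mem[0x15]=0xd0, mem[0x11]=0x25, mem[0x14]=0xd3, mem[0x03]=0x7e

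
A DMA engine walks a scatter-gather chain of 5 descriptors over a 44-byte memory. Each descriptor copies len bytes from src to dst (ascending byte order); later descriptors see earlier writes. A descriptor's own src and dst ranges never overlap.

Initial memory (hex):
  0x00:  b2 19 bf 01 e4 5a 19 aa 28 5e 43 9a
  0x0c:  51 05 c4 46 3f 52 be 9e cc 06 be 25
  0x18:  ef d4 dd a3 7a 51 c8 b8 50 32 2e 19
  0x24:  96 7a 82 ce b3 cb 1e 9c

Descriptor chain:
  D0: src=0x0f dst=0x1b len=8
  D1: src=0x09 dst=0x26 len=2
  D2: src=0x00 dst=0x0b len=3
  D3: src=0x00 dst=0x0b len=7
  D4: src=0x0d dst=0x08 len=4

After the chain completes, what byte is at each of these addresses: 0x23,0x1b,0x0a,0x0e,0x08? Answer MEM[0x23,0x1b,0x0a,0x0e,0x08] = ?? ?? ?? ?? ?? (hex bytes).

MEM[0x23,0x1b,0x0a,0x0e,0x08] = 19 46 e4 01 bf

D0: mem[0x1b..0x22] <- [46 3f 52 be 9e cc 06 be]
D1: mem[0x26..0x27] <- [5e 43]
D2: mem[0x0b..0x0d] <- [b2 19 bf]
D3: mem[0x0b..0x11] <- [b2 19 bf 01 e4 5a 19]
D4: mem[0x08..0x0b] <- [bf 01 e4 5a]
query mem[0x23]=0x19, mem[0x1b]=0x46, mem[0x0a]=0xe4, mem[0x0e]=0x01, mem[0x08]=0xbf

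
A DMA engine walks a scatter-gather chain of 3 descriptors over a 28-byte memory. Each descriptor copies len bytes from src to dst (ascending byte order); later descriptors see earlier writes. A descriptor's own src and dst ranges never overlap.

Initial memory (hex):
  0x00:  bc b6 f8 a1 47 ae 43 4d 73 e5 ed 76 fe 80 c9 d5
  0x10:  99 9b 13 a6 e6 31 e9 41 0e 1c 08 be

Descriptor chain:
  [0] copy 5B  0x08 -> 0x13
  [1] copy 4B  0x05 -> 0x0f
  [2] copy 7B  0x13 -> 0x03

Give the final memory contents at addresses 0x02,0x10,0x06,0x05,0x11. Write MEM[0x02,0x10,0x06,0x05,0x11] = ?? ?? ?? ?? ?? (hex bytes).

MEM[0x02,0x10,0x06,0x05,0x11] = f8 43 76 ed 4d

  after D0: wrote 5B at 0x13 = 73e5ed76fe
  after D1: wrote 4B at 0x0f = ae434d73
  after D2: wrote 7B at 0x03 = 73e5ed76fe0e1c
query mem[0x02]=0xf8, mem[0x10]=0x43, mem[0x06]=0x76, mem[0x05]=0xed, mem[0x11]=0x4d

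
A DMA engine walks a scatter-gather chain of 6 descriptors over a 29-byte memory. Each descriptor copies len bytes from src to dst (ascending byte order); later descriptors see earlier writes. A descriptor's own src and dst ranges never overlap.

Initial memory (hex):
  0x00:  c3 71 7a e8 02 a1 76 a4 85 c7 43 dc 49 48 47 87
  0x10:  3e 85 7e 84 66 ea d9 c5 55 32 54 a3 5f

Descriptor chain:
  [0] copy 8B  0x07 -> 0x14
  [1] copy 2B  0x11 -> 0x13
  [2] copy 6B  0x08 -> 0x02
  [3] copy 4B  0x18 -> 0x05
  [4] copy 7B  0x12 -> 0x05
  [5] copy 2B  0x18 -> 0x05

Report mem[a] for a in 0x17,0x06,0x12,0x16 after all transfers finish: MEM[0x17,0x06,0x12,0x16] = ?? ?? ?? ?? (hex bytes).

MEM[0x17,0x06,0x12,0x16] = 43 49 7e c7

#0 dst[0x14+8] := {0xa4,0x85,0xc7,0x43,0xdc,0x49,0x48,0x47}
#1 dst[0x13+2] := {0x85,0x7e}
#2 dst[0x02+6] := {0x85,0xc7,0x43,0xdc,0x49,0x48}
#3 dst[0x05+4] := {0xdc,0x49,0x48,0x47}
#4 dst[0x05+7] := {0x7e,0x85,0x7e,0x85,0xc7,0x43,0xdc}
#5 dst[0x05+2] := {0xdc,0x49}
query mem[0x17]=0x43, mem[0x06]=0x49, mem[0x12]=0x7e, mem[0x16]=0xc7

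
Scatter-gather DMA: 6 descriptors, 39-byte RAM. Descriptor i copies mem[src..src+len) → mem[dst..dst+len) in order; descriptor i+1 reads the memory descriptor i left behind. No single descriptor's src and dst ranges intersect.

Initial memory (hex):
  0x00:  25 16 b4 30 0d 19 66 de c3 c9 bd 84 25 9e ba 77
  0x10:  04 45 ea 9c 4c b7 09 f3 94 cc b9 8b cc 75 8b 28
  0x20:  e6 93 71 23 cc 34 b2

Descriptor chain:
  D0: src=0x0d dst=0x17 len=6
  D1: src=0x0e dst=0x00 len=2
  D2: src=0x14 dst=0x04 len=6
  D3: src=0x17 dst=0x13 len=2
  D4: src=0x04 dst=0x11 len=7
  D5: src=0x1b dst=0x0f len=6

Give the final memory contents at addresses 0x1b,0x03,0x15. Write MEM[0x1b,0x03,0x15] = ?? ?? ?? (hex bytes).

  after D0: wrote 6B at 0x17 = 9eba770445ea
  after D1: wrote 2B at 0x00 = ba77
  after D2: wrote 6B at 0x04 = 4cb7099eba77
  after D3: wrote 2B at 0x13 = 9eba
  after D4: wrote 7B at 0x11 = 4cb7099eba77bd
  after D5: wrote 6B at 0x0f = 45ea758b28e6
query mem[0x1b]=0x45, mem[0x03]=0x30, mem[0x15]=0xba

MEM[0x1b,0x03,0x15] = 45 30 ba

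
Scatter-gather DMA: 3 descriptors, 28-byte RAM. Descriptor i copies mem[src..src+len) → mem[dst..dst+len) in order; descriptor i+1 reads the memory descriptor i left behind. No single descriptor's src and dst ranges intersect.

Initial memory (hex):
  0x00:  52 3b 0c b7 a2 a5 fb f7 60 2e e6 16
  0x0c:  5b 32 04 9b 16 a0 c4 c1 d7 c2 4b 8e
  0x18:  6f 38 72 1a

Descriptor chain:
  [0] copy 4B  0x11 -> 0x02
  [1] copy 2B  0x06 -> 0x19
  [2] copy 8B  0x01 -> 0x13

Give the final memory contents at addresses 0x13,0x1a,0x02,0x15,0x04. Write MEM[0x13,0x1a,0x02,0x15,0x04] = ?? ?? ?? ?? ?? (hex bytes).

MEM[0x13,0x1a,0x02,0x15,0x04] = 3b 60 a0 c4 c1

  after D0: wrote 4B at 0x02 = a0c4c1d7
  after D1: wrote 2B at 0x19 = fbf7
  after D2: wrote 8B at 0x13 = 3ba0c4c1d7fbf760
query mem[0x13]=0x3b, mem[0x1a]=0x60, mem[0x02]=0xa0, mem[0x15]=0xc4, mem[0x04]=0xc1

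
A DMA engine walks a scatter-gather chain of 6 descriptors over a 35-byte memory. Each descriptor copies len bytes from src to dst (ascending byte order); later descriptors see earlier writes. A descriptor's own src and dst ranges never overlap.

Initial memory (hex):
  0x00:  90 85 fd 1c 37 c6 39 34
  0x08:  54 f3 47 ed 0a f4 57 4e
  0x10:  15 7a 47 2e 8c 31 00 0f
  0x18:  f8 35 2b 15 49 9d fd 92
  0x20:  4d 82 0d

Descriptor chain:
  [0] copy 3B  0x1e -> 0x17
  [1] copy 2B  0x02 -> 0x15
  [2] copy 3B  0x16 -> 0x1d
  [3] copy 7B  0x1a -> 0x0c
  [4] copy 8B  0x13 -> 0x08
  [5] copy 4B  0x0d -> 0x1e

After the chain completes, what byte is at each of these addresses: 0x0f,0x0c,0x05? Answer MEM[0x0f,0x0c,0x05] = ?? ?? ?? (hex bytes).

[0] 0x1e->0x17 len=3 : fd 92 4d
[1] 0x02->0x15 len=2 : fd 1c
[2] 0x16->0x1d len=3 : 1c fd 92
[3] 0x1a->0x0c len=7 : 2b 15 49 1c fd 92 4d
[4] 0x13->0x08 len=8 : 2e 8c fd 1c fd 92 4d 2b
[5] 0x0d->0x1e len=4 : 92 4d 2b fd
query mem[0x0f]=0x2b, mem[0x0c]=0xfd, mem[0x05]=0xc6

MEM[0x0f,0x0c,0x05] = 2b fd c6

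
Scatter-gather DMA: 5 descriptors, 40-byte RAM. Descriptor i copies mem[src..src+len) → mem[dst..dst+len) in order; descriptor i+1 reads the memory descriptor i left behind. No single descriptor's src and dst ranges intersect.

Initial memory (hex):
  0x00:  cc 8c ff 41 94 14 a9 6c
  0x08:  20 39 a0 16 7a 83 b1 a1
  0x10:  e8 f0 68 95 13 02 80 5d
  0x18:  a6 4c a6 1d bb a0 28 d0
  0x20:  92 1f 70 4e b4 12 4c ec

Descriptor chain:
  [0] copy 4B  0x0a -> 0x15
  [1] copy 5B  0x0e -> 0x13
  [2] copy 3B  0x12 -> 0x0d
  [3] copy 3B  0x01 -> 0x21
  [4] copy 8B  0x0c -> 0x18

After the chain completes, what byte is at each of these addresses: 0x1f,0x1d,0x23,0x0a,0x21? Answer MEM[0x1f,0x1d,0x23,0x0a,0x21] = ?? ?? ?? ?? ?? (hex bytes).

MEM[0x1f,0x1d,0x23,0x0a,0x21] = b1 f0 41 a0 8c

  after D0: wrote 4B at 0x15 = a0167a83
  after D1: wrote 5B at 0x13 = b1a1e8f068
  after D2: wrote 3B at 0x0d = 68b1a1
  after D3: wrote 3B at 0x21 = 8cff41
  after D4: wrote 8B at 0x18 = 7a68b1a1e8f068b1
query mem[0x1f]=0xb1, mem[0x1d]=0xf0, mem[0x23]=0x41, mem[0x0a]=0xa0, mem[0x21]=0x8c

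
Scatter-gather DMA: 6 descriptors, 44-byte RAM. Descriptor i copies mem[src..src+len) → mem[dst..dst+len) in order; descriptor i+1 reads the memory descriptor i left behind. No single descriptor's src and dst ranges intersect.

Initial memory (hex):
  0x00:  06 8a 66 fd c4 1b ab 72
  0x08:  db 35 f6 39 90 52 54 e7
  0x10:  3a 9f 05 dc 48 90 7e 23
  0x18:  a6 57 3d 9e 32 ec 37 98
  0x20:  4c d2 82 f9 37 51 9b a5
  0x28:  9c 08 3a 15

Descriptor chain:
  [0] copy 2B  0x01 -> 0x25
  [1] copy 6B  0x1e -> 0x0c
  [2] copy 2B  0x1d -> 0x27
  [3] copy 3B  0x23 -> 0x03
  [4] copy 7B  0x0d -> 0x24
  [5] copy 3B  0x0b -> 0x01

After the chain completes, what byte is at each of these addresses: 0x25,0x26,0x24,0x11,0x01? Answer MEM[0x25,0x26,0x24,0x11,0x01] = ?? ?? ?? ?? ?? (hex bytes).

[0] 0x01->0x25 len=2 : 8a 66
[1] 0x1e->0x0c len=6 : 37 98 4c d2 82 f9
[2] 0x1d->0x27 len=2 : ec 37
[3] 0x23->0x03 len=3 : f9 37 8a
[4] 0x0d->0x24 len=7 : 98 4c d2 82 f9 05 dc
[5] 0x0b->0x01 len=3 : 39 37 98
query mem[0x25]=0x4c, mem[0x26]=0xd2, mem[0x24]=0x98, mem[0x11]=0xf9, mem[0x01]=0x39

MEM[0x25,0x26,0x24,0x11,0x01] = 4c d2 98 f9 39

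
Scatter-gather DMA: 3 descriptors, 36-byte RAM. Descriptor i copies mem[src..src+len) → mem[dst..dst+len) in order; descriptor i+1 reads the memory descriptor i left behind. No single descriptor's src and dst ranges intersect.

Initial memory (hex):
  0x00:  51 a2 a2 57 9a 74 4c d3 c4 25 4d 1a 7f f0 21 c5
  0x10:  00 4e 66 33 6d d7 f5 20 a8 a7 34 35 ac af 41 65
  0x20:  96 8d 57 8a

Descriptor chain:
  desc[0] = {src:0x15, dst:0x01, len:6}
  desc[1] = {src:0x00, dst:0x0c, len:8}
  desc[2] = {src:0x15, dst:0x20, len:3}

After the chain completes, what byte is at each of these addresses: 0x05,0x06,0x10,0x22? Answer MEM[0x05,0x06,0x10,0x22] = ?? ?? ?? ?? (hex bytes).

MEM[0x05,0x06,0x10,0x22] = a7 34 a8 20

D0: mem[0x01..0x06] <- [d7 f5 20 a8 a7 34]
D1: mem[0x0c..0x13] <- [51 d7 f5 20 a8 a7 34 d3]
D2: mem[0x20..0x22] <- [d7 f5 20]
query mem[0x05]=0xa7, mem[0x06]=0x34, mem[0x10]=0xa8, mem[0x22]=0x20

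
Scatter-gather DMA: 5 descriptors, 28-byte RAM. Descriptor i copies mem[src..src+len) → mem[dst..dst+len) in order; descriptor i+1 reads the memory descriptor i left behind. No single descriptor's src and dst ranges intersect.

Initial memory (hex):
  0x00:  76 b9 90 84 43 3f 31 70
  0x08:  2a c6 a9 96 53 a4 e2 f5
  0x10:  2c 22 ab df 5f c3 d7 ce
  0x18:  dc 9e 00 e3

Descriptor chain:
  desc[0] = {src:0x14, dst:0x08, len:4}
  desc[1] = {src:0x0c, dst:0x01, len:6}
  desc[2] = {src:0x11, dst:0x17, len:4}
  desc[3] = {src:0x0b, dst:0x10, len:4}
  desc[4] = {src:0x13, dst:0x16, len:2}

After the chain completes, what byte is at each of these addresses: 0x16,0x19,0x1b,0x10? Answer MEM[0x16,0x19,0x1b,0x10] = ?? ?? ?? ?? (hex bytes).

  after D0: wrote 4B at 0x08 = 5fc3d7ce
  after D1: wrote 6B at 0x01 = 53a4e2f52c22
  after D2: wrote 4B at 0x17 = 22abdf5f
  after D3: wrote 4B at 0x10 = ce53a4e2
  after D4: wrote 2B at 0x16 = e25f
query mem[0x16]=0xe2, mem[0x19]=0xdf, mem[0x1b]=0xe3, mem[0x10]=0xce

MEM[0x16,0x19,0x1b,0x10] = e2 df e3 ce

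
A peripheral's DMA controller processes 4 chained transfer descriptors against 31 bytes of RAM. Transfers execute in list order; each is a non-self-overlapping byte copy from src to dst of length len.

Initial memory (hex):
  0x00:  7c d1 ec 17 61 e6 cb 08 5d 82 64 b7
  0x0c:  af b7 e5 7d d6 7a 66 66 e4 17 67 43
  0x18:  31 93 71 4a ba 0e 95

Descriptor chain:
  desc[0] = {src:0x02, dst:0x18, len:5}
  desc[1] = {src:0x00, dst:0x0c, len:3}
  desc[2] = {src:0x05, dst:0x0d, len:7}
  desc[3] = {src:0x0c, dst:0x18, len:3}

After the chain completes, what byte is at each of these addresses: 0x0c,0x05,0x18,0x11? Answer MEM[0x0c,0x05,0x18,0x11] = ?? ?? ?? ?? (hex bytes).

MEM[0x0c,0x05,0x18,0x11] = 7c e6 7c 82

#0 dst[0x18+5] := {0xec,0x17,0x61,0xe6,0xcb}
#1 dst[0x0c+3] := {0x7c,0xd1,0xec}
#2 dst[0x0d+7] := {0xe6,0xcb,0x08,0x5d,0x82,0x64,0xb7}
#3 dst[0x18+3] := {0x7c,0xe6,0xcb}
query mem[0x0c]=0x7c, mem[0x05]=0xe6, mem[0x18]=0x7c, mem[0x11]=0x82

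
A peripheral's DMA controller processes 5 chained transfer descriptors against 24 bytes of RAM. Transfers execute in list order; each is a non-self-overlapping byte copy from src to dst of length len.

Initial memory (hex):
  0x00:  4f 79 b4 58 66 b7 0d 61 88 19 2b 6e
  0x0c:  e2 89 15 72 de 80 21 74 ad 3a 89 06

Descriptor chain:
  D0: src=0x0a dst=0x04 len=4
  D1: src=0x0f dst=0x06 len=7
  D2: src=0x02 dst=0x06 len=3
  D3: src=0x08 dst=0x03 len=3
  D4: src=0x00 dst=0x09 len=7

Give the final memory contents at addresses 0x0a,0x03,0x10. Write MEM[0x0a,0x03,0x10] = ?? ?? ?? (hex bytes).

D0: mem[0x04..0x07] <- [2b 6e e2 89]
D1: mem[0x06..0x0c] <- [72 de 80 21 74 ad 3a]
D2: mem[0x06..0x08] <- [b4 58 2b]
D3: mem[0x03..0x05] <- [2b 21 74]
D4: mem[0x09..0x0f] <- [4f 79 b4 2b 21 74 b4]
query mem[0x0a]=0x79, mem[0x03]=0x2b, mem[0x10]=0xde

MEM[0x0a,0x03,0x10] = 79 2b de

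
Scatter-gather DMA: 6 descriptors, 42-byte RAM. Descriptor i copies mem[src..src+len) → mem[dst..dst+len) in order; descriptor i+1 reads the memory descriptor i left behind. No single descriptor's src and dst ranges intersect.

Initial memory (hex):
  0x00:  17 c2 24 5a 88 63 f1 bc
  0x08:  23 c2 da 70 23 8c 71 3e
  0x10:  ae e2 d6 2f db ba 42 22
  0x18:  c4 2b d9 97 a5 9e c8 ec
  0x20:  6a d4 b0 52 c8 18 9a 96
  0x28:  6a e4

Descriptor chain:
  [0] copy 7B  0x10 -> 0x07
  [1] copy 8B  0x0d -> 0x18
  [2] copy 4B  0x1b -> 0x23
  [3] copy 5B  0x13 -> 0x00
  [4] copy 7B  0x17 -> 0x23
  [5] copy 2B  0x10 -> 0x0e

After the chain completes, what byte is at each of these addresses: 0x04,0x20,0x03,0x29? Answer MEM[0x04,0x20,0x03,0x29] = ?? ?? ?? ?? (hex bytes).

#0 dst[0x07+7] := {0xae,0xe2,0xd6,0x2f,0xdb,0xba,0x42}
#1 dst[0x18+8] := {0x42,0x71,0x3e,0xae,0xe2,0xd6,0x2f,0xdb}
#2 dst[0x23+4] := {0xae,0xe2,0xd6,0x2f}
#3 dst[0x00+5] := {0x2f,0xdb,0xba,0x42,0x22}
#4 dst[0x23+7] := {0x22,0x42,0x71,0x3e,0xae,0xe2,0xd6}
#5 dst[0x0e+2] := {0xae,0xe2}
query mem[0x04]=0x22, mem[0x20]=0x6a, mem[0x03]=0x42, mem[0x29]=0xd6

MEM[0x04,0x20,0x03,0x29] = 22 6a 42 d6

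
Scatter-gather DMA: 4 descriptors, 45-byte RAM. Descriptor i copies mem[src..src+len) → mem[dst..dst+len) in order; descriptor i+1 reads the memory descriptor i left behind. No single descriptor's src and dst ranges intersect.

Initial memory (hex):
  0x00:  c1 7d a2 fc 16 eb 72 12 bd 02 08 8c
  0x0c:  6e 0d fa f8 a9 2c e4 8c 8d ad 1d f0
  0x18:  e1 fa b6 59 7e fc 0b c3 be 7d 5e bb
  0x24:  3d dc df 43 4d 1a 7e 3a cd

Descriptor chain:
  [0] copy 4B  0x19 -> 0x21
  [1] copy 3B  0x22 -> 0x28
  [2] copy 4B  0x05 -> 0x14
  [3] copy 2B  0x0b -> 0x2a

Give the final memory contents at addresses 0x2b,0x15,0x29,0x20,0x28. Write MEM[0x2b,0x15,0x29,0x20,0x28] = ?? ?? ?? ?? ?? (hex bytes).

  after D0: wrote 4B at 0x21 = fab6597e
  after D1: wrote 3B at 0x28 = b6597e
  after D2: wrote 4B at 0x14 = eb7212bd
  after D3: wrote 2B at 0x2a = 8c6e
query mem[0x2b]=0x6e, mem[0x15]=0x72, mem[0x29]=0x59, mem[0x20]=0xbe, mem[0x28]=0xb6

MEM[0x2b,0x15,0x29,0x20,0x28] = 6e 72 59 be b6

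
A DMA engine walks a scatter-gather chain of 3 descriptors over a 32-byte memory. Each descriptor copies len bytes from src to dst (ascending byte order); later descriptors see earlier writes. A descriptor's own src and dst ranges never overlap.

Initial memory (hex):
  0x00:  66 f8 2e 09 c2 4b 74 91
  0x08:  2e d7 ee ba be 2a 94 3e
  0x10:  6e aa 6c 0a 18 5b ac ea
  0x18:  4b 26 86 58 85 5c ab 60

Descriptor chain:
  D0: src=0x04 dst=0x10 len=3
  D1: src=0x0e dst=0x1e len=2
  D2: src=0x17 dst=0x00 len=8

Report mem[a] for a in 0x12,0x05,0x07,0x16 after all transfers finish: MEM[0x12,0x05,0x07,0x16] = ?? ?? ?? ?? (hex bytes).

MEM[0x12,0x05,0x07,0x16] = 74 85 94 ac

  after D0: wrote 3B at 0x10 = c24b74
  after D1: wrote 2B at 0x1e = 943e
  after D2: wrote 8B at 0x00 = ea4b268658855c94
query mem[0x12]=0x74, mem[0x05]=0x85, mem[0x07]=0x94, mem[0x16]=0xac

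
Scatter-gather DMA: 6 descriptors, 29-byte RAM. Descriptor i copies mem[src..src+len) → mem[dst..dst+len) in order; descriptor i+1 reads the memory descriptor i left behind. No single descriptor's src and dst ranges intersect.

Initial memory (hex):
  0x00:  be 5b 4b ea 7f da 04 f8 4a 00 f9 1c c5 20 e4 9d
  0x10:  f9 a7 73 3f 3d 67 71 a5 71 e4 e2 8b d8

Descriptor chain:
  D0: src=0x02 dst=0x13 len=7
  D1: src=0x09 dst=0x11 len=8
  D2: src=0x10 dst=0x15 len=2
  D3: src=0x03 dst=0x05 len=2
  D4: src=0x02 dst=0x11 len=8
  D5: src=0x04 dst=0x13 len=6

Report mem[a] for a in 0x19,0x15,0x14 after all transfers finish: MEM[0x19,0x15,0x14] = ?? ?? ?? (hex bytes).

D0: mem[0x13..0x19] <- [4b ea 7f da 04 f8 4a]
D1: mem[0x11..0x18] <- [00 f9 1c c5 20 e4 9d f9]
D2: mem[0x15..0x16] <- [f9 00]
D3: mem[0x05..0x06] <- [ea 7f]
D4: mem[0x11..0x18] <- [4b ea 7f ea 7f f8 4a 00]
D5: mem[0x13..0x18] <- [7f ea 7f f8 4a 00]
query mem[0x19]=0x4a, mem[0x15]=0x7f, mem[0x14]=0xea

MEM[0x19,0x15,0x14] = 4a 7f ea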